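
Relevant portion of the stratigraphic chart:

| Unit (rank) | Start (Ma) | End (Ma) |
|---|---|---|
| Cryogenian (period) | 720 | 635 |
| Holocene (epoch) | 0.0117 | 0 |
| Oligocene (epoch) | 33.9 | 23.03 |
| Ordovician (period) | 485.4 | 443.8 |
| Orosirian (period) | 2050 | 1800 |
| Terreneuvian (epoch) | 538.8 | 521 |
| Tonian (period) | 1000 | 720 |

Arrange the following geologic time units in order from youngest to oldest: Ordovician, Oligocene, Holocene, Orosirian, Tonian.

Holocene, then Oligocene, then Ordovician, then Tonian, then Orosirian

Read off each span (Ma): Ordovician 485.4–443.8; Oligocene 33.9–23.03; Holocene 0.0117–0; Orosirian 2050–1800; Tonian 1000–720.
Larger Ma is older, so oldest→youngest is Orosirian, Tonian, Ordovician, Oligocene, Holocene; reverse it for youngest→oldest.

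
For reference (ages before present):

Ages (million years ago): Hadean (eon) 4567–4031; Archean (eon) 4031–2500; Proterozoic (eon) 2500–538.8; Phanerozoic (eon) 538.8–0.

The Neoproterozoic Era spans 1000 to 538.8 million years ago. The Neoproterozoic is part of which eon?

Proterozoic

The Neoproterozoic (1000–538.8 Ma) lies entirely within 2500–538.8 Ma, the Proterozoic Eon.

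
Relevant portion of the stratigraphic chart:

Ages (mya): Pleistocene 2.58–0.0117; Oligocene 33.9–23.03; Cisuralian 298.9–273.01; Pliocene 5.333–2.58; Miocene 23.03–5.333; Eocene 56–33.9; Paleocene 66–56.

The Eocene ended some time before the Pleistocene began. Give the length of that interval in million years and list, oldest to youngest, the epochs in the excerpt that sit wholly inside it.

31.32 million years; Oligocene, Miocene, Pliocene

The Eocene closes at 33.9 Ma and the Pleistocene opens at 2.58 Ma, so the interval is 33.9 − 2.58 = 31.32 Myr.
An epoch fits inside if it starts at or after 33.9 Ma and ends at or before 2.58 Ma; oldest first that gives Oligocene, Miocene, Pliocene.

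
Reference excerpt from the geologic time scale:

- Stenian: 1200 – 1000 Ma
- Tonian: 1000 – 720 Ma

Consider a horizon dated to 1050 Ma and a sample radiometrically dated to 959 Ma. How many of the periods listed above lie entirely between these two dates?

0

The older date is 1050 Ma and the younger is 959 Ma.
No period both begins after 1050 Ma and ends before 959 Ma, so the count is 0.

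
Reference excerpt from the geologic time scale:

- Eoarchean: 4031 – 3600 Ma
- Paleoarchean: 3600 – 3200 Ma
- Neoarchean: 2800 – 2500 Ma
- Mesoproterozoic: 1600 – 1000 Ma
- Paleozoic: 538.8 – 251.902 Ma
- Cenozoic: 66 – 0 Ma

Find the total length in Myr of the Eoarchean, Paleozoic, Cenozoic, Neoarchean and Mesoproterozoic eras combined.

Each duration: Eoarchean = 431; Paleozoic = 286.898; Cenozoic = 66; Neoarchean = 300; Mesoproterozoic = 600.
Sum: 431 + 286.898 + 66 + 300 + 600 = 1683.898 Myr.

1683.898 million years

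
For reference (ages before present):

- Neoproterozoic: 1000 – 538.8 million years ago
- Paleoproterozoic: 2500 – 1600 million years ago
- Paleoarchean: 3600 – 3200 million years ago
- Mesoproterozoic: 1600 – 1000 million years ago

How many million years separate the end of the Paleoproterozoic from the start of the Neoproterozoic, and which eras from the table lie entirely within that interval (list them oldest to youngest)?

End of Paleoproterozoic = 1600 Ma; start of Neoproterozoic = 1000 Ma.
Gap = 1600 − 1000 = 600 Myr.
Eras wholly inside 1600–1000 Ma: Mesoproterozoic (1600–1000).

600 million years; Mesoproterozoic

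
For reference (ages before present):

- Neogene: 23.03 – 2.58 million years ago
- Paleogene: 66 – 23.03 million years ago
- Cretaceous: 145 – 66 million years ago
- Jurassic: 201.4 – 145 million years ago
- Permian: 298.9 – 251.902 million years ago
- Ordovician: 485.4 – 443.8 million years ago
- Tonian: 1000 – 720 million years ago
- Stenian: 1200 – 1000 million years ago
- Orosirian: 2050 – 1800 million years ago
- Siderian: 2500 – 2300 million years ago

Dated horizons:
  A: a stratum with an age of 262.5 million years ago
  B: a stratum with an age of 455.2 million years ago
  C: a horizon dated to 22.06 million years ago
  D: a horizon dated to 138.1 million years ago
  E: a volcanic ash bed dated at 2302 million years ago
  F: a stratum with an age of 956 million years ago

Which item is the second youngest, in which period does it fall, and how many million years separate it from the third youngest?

D, in the Cretaceous; 124.4 million years to A

Sorted youngest-first by Ma: C (22.06), D (138.1), A (262.5), B (455.2), F (956), E (2302).
The second youngest is D at 138.1 Ma, which lies in 145–66 Ma: the Cretaceous.
The third youngest is A at 262.5 Ma; separation = |138.1 − 262.5| = 124.4 Myr.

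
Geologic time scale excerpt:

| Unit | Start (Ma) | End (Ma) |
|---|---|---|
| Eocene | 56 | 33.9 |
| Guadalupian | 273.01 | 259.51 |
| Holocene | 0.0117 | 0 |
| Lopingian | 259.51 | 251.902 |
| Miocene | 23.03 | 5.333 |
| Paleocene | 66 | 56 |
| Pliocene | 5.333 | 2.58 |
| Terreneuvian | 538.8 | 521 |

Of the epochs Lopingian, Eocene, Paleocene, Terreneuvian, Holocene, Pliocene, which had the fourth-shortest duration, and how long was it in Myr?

Durations: Lopingian 7.608; Eocene 22.1; Paleocene 10; Terreneuvian 17.8; Holocene 0.0117; Pliocene 2.753 Myr.
Sorted shortest-first: Holocene (0.0117), Pliocene (2.753), Lopingian (7.608), Paleocene (10), Terreneuvian (17.8), Eocene (22.1).
The fourth shortest is Paleocene at 10 Myr.

Paleocene, 10 million years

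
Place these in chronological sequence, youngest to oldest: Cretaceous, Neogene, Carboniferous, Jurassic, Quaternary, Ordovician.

Era membership (oldest first within each) — Paleozoic: Ordovician, Carboniferous; Mesozoic: Jurassic, Cretaceous; Cenozoic: Neogene, Quaternary. Paleozoic precedes Mesozoic, which precedes Cenozoic. Concatenating the groups in that era order and then reversing gives youngest to oldest.

Quaternary, then Neogene, then Cretaceous, then Jurassic, then Carboniferous, then Ordovician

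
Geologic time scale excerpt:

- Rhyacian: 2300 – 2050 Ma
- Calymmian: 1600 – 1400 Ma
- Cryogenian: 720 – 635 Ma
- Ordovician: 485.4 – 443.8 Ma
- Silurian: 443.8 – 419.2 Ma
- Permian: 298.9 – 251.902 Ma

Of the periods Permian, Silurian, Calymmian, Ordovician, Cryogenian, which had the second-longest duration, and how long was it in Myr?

Durations: Permian 46.998; Silurian 24.6; Calymmian 200; Ordovician 41.6; Cryogenian 85 Myr.
Sorted longest-first: Calymmian (200), Cryogenian (85), Permian (46.998), Ordovician (41.6), Silurian (24.6).
The second longest is Cryogenian at 85 Myr.

Cryogenian, 85 million years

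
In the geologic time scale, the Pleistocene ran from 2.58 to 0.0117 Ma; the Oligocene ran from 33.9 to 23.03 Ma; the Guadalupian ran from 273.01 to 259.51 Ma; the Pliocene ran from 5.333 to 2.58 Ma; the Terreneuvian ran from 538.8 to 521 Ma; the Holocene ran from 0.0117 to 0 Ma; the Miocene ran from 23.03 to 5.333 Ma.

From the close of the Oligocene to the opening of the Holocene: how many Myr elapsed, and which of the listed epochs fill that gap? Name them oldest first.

The Oligocene closes at 23.03 Ma and the Holocene opens at 0.0117 Ma, so the interval is 23.03 − 0.0117 = 23.0183 Myr.
An epoch fits inside if it starts at or after 23.03 Ma and ends at or before 0.0117 Ma; oldest first that gives Miocene, Pliocene, Pleistocene.

23.0183 million years; Miocene, Pliocene, Pleistocene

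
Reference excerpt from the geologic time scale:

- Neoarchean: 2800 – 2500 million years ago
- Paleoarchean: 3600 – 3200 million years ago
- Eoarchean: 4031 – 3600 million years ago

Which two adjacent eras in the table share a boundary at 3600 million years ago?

Eoarchean and Paleoarchean

The Eoarchean ends at 3600 million years ago and the Paleoarchean begins at 3600 million years ago, so they share that boundary.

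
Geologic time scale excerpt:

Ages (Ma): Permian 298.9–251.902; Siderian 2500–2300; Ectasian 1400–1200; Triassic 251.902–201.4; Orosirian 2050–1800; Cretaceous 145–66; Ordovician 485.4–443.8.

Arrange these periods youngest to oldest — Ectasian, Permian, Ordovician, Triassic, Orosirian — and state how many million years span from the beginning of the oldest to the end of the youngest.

Triassic → Permian → Ordovician → Ectasian → Orosirian; total span 1848.6 Myr

From the excerpt: Ectasian 1400–1200; Permian 298.9–251.902; Ordovician 485.4–443.8; Triassic 251.902–201.4; Orosirian 2050–1800 (Ma).
Larger Ma is earlier, so the oldest is Orosirian and the youngest is Triassic; youngest to oldest: Triassic, Permian, Ordovician, Ectasian, Orosirian.
Oldest start 2050 minus youngest end 201.4 gives 1848.6 Myr overall.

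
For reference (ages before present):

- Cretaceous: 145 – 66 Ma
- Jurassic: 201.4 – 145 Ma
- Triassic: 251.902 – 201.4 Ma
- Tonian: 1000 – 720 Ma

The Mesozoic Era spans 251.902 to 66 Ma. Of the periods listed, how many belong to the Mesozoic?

Periods inside 251.902–66 Ma: Triassic, Jurassic, Cretaceous — 3 in total.

3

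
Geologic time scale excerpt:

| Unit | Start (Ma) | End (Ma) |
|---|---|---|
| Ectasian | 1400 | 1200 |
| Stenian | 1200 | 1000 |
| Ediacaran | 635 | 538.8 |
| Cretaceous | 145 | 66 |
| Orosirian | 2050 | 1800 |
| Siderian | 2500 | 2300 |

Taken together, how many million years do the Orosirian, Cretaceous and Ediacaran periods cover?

425.2 million years

Duration is start − end for each: (2050 − 1800) + (145 − 66) + (635 − 538.8).
That is 250 + 79 + 96.2, which totals 425.2 million years.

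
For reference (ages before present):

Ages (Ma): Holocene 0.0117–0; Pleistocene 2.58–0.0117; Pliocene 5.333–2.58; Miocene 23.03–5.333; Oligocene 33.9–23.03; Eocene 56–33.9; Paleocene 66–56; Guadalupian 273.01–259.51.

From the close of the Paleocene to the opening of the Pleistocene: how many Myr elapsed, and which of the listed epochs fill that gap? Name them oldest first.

End of Paleocene = 56 Ma; start of Pleistocene = 2.58 Ma.
Gap = 56 − 2.58 = 53.42 Myr.
Epochs wholly inside 56–2.58 Ma: Eocene (56–33.9), Oligocene (33.9–23.03), Miocene (23.03–5.333), Pliocene (5.333–2.58).

53.42 million years; Eocene, Oligocene, Miocene, Pliocene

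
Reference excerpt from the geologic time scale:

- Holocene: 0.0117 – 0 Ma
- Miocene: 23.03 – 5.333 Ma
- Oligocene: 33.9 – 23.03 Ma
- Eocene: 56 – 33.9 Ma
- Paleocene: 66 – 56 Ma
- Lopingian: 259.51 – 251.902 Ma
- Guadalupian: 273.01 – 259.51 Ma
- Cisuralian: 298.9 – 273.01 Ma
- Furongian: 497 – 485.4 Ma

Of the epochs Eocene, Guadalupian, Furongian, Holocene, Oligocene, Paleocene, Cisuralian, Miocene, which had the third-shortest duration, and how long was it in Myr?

Start − end for each: Eocene 56 − 33.9 = 22.1; Guadalupian 273.01 − 259.51 = 13.5; Furongian 497 − 485.4 = 11.6; Holocene 0.0117 − 0 = 0.0117; Oligocene 33.9 − 23.03 = 10.87; Paleocene 66 − 56 = 10; Cisuralian 298.9 − 273.01 = 25.89; Miocene 23.03 − 5.333 = 17.697.
Ranking these from shortest: Holocene < Paleocene < Oligocene < Furongian < Guadalupian < Miocene < Eocene < Cisuralian.
Position 3 in that ranking is Oligocene, which lasted 10.87 Myr.

Oligocene, 10.87 million years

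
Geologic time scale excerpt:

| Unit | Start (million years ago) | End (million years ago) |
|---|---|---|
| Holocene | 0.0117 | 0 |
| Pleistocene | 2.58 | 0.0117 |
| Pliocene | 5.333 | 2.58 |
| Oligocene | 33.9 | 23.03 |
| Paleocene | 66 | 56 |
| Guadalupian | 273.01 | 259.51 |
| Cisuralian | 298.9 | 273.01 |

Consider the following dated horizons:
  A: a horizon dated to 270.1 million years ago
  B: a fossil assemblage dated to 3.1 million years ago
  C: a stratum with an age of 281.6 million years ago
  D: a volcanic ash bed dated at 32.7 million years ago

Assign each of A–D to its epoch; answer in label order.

A — Guadalupian; B — Pliocene; C — Cisuralian; D — Oligocene

Match each age against the start–end ranges in the excerpt: A = 270.1 Ma → Guadalupian (273.01–259.51); B = 3.1 Ma → Pliocene (5.333–2.58); C = 281.6 Ma → Cisuralian (298.9–273.01); D = 32.7 Ma → Oligocene (33.9–23.03).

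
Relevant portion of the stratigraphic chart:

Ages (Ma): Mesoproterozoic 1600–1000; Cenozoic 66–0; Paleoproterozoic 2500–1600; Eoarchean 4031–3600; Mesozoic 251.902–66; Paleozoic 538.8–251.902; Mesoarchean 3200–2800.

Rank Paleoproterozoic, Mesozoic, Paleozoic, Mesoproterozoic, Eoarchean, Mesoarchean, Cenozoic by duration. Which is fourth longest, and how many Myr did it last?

Mesoarchean, 400 million years

Durations: Paleoproterozoic 900; Mesozoic 185.902; Paleozoic 286.898; Mesoproterozoic 600; Eoarchean 431; Mesoarchean 400; Cenozoic 66 Myr.
Sorted longest-first: Paleoproterozoic (900), Mesoproterozoic (600), Eoarchean (431), Mesoarchean (400), Paleozoic (286.898), Mesozoic (185.902), Cenozoic (66).
The fourth longest is Mesoarchean at 400 Myr.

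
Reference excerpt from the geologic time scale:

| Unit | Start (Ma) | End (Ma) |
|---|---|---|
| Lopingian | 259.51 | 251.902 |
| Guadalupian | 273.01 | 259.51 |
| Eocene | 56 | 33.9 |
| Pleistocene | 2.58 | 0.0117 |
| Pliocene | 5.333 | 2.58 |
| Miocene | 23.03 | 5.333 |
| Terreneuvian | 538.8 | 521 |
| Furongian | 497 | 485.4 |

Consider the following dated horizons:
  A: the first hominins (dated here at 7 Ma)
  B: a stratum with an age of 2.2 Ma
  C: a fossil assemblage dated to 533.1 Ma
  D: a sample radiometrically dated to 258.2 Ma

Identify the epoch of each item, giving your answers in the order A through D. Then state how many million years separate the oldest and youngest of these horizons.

A — Miocene; B — Pleistocene; C — Terreneuvian; D — Lopingian; span 530.9 million years

A: 7 Ma lies in 23.03–5.333 Ma, so Miocene.
B: 2.2 Ma lies in 2.58–0.0117 Ma, so Pleistocene.
C: 533.1 Ma lies in 538.8–521 Ma, so Terreneuvian.
D: 258.2 Ma lies in 259.51–251.902 Ma, so Lopingian.
Oldest = 533.1 Ma, youngest = 2.2 Ma → span 530.9 Myr.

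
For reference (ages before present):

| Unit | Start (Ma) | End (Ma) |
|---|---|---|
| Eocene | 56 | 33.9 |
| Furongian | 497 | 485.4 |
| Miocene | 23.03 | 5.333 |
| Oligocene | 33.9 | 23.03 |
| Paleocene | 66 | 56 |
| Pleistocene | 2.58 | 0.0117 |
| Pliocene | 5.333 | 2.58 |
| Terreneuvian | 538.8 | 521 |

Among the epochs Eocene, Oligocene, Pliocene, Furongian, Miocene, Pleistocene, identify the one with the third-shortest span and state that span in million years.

Start − end for each: Eocene 56 − 33.9 = 22.1; Oligocene 33.9 − 23.03 = 10.87; Pliocene 5.333 − 2.58 = 2.753; Furongian 497 − 485.4 = 11.6; Miocene 23.03 − 5.333 = 17.697; Pleistocene 2.58 − 0.0117 = 2.5683.
Ranking these from shortest: Pleistocene < Pliocene < Oligocene < Furongian < Miocene < Eocene.
Position 3 in that ranking is Oligocene, which lasted 10.87 Myr.

Oligocene, 10.87 million years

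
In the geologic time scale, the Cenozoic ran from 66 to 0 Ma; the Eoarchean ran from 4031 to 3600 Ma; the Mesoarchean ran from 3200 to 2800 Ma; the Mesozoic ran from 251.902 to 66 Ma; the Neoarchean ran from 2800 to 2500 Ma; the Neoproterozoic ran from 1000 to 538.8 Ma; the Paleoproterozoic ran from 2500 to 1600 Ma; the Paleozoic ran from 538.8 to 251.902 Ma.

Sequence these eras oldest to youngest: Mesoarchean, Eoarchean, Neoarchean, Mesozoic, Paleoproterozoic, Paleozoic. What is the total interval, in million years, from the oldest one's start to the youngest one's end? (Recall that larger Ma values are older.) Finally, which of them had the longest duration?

From the excerpt: Mesoarchean 3200–2800; Eoarchean 4031–3600; Neoarchean 2800–2500; Mesozoic 251.902–66; Paleoproterozoic 2500–1600; Paleozoic 538.8–251.902 (Ma).
Larger Ma is earlier, so the oldest is Eoarchean and the youngest is Mesozoic; oldest to youngest: Eoarchean, Mesoarchean, Neoarchean, Paleoproterozoic, Paleozoic, Mesozoic.
Oldest start 4031 minus youngest end 66 gives 3965 Myr overall.
Individual lengths (start − end): Eoarchean 431; Mesoarchean 400; Mesozoic 185.902; Paleoproterozoic 900; Neoarchean 300; Paleozoic 286.898. The largest is Paleoproterozoic at 900 Myr.

Eoarchean → Mesoarchean → Neoarchean → Paleoproterozoic → Paleozoic → Mesozoic; total span 3965 Myr; longest is Paleoproterozoic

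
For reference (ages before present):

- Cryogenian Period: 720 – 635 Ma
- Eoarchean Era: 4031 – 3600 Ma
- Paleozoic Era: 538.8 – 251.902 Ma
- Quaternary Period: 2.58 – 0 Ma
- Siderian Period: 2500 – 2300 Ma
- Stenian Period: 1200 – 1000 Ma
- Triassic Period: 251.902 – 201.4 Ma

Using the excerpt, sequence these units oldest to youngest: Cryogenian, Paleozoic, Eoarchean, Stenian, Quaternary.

Eoarchean, Stenian, Cryogenian, Paleozoic, Quaternary

Read off each span (Ma): Cryogenian 720–635; Paleozoic 538.8–251.902; Eoarchean 4031–3600; Stenian 1200–1000; Quaternary 2.58–0.
Larger Ma is older, so oldest→youngest is Eoarchean, Stenian, Cryogenian, Paleozoic, Quaternary.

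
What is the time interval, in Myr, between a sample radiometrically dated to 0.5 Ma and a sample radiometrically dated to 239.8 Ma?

239.8 − 0.5 = 239.3 million years.

239.3 million years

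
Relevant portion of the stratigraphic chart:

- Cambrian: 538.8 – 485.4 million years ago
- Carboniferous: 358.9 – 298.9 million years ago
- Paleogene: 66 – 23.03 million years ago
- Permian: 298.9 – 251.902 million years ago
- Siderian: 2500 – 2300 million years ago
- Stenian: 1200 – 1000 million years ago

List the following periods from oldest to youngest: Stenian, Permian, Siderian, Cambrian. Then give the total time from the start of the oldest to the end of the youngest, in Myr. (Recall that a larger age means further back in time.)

Start ages (Ma): Siderian 2500, Stenian 1200, Cambrian 538.8, Permian 298.9.
Ordered oldest to youngest: Siderian, Stenian, Cambrian, Permian.
Span = 2500 − 251.902 = 2248.098 Myr.

Siderian, Stenian, Cambrian, Permian; total span 2248.098 Myr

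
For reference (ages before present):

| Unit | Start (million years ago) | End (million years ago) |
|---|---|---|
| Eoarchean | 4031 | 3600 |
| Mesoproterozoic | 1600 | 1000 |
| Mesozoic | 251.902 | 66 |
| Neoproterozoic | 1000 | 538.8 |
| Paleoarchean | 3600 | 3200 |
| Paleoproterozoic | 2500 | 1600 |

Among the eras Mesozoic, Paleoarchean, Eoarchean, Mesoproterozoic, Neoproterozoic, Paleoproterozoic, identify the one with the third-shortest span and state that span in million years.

Start − end for each: Mesozoic 251.902 − 66 = 185.902; Paleoarchean 3600 − 3200 = 400; Eoarchean 4031 − 3600 = 431; Mesoproterozoic 1600 − 1000 = 600; Neoproterozoic 1000 − 538.8 = 461.2; Paleoproterozoic 2500 − 1600 = 900.
Ranking these from shortest: Mesozoic < Paleoarchean < Eoarchean < Neoproterozoic < Mesoproterozoic < Paleoproterozoic.
Position 3 in that ranking is Eoarchean, which lasted 431 Myr.

Eoarchean, 431 million years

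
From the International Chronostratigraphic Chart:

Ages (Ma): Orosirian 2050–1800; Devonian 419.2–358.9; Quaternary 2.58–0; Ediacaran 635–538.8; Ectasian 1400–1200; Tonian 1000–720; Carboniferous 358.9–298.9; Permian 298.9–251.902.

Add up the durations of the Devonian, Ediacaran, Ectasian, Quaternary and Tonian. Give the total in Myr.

639.08 million years

Duration is start − end for each: (419.2 − 358.9) + (635 − 538.8) + (1400 − 1200) + (2.58 − 0) + (1000 − 720).
That is 60.3 + 96.2 + 200 + 2.58 + 280, which totals 639.08 million years.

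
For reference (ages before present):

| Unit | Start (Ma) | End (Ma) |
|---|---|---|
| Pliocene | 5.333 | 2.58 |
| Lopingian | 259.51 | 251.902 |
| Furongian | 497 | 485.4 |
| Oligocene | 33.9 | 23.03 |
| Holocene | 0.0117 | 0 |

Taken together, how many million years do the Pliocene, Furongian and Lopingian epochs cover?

21.961 million years

Duration is start − end for each: (5.333 − 2.58) + (497 − 485.4) + (259.51 − 251.902).
That is 2.753 + 11.6 + 7.608, which totals 21.961 million years.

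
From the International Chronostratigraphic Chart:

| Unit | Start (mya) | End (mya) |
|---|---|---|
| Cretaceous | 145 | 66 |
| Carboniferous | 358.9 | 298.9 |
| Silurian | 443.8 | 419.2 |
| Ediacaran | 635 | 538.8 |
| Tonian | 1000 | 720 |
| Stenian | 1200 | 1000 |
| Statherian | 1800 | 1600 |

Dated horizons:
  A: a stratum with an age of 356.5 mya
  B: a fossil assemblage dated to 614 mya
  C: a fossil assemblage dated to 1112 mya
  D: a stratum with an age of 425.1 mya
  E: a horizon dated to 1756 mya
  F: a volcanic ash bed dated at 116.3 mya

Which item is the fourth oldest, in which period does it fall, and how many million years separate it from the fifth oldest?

Larger Ma means older, so oldest first: E 1756 > C 1112 > B 614 > D 425.1 > A 356.5 > F 116.3.
Counting 4 along gives D (425.1 Ma); the excerpt puts that inside the Silurian, 443.8–419.2 Ma.
Next in line is A (356.5 Ma), and 425.1 − 356.5 = 68.6 Myr.

D, in the Silurian; 68.6 million years to A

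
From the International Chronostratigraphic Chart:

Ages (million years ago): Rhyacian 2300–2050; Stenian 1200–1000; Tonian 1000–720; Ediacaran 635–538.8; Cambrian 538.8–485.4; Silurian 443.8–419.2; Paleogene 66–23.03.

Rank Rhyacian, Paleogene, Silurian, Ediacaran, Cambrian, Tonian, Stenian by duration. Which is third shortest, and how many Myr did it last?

Start − end for each: Rhyacian 2300 − 2050 = 250; Paleogene 66 − 23.03 = 42.97; Silurian 443.8 − 419.2 = 24.6; Ediacaran 635 − 538.8 = 96.2; Cambrian 538.8 − 485.4 = 53.4; Tonian 1000 − 720 = 280; Stenian 1200 − 1000 = 200.
Ranking these from shortest: Silurian < Paleogene < Cambrian < Ediacaran < Stenian < Rhyacian < Tonian.
Position 3 in that ranking is Cambrian, which lasted 53.4 Myr.

Cambrian, 53.4 million years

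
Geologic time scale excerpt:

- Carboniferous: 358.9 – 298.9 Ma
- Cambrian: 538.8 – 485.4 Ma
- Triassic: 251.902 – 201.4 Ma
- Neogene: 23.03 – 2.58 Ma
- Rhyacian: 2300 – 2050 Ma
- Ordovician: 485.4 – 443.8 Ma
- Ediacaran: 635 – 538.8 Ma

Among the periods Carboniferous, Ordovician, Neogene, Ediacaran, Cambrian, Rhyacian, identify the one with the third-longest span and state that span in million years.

Carboniferous, 60 million years

Durations: Carboniferous 60; Ordovician 41.6; Neogene 20.45; Ediacaran 96.2; Cambrian 53.4; Rhyacian 250 Myr.
Sorted longest-first: Rhyacian (250), Ediacaran (96.2), Carboniferous (60), Cambrian (53.4), Ordovician (41.6), Neogene (20.45).
The third longest is Carboniferous at 60 Myr.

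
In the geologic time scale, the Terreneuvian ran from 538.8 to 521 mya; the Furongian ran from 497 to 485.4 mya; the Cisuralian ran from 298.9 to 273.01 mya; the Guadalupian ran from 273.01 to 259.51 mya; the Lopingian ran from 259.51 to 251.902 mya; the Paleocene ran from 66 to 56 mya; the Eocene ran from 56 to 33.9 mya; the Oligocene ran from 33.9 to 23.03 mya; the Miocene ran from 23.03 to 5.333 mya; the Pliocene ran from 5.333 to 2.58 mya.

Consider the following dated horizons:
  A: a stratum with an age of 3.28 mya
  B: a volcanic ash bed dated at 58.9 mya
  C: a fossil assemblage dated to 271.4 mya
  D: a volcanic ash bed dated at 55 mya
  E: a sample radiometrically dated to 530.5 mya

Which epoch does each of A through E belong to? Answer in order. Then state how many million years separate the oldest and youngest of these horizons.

A — Pliocene; B — Paleocene; C — Guadalupian; D — Eocene; E — Terreneuvian; span 527.22 million years

Match each age against the start–end ranges in the excerpt: A = 3.28 Ma → Pliocene (5.333–2.58); B = 58.9 Ma → Paleocene (66–56); C = 271.4 Ma → Guadalupian (273.01–259.51); D = 55 Ma → Eocene (56–33.9); E = 530.5 Ma → Terreneuvian (538.8–521).
The largest age is 530.5 Ma and the smallest is 3.28 Ma; their difference is 527.22 Myr.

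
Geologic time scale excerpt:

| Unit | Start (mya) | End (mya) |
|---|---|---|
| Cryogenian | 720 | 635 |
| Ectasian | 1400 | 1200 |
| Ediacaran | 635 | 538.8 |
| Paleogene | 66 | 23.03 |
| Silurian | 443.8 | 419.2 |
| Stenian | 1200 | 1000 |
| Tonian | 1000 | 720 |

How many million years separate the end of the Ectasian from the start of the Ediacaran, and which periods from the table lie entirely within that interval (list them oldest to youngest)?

565 million years; Stenian, Tonian, Cryogenian

End of Ectasian = 1200 Ma; start of Ediacaran = 635 Ma.
Gap = 1200 − 635 = 565 Myr.
Periods wholly inside 1200–635 Ma: Stenian (1200–1000), Tonian (1000–720), Cryogenian (720–635).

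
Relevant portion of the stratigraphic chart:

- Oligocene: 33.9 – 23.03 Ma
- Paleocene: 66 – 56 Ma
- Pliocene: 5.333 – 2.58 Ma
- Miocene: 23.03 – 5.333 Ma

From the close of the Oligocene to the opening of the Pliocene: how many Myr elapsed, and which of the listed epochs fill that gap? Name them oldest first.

End of Oligocene = 23.03 Ma; start of Pliocene = 5.333 Ma.
Gap = 23.03 − 5.333 = 17.697 Myr.
Epochs wholly inside 23.03–5.333 Ma: Miocene (23.03–5.333).

17.697 million years; Miocene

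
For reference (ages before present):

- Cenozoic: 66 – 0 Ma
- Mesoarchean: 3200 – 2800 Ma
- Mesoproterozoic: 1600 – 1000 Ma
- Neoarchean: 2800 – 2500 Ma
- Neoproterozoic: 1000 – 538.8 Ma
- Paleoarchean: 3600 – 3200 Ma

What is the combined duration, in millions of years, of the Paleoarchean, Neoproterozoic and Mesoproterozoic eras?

1461.2 million years

Each duration: Paleoarchean = 400; Neoproterozoic = 461.2; Mesoproterozoic = 600.
Sum: 400 + 461.2 + 600 = 1461.2 Myr.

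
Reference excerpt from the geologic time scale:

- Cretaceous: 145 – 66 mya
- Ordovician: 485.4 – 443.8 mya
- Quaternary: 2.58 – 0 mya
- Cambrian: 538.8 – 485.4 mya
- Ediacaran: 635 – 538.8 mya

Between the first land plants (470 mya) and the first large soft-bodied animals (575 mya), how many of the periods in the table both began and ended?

1

The older date is 575 Ma and the younger is 470 Ma.
Periods with start < 575 and end > 470 Ma: Cambrian (538.8–485.4).
That is 1 complete period.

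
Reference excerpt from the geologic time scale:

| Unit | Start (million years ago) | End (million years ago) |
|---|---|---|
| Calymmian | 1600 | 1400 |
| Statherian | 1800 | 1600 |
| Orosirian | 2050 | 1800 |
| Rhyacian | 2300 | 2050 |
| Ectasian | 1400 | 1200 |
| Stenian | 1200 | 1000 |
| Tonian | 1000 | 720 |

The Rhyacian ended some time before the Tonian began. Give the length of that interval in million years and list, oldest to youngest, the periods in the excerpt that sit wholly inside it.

End of Rhyacian = 2050 Ma; start of Tonian = 1000 Ma.
Gap = 2050 − 1000 = 1050 Myr.
Periods wholly inside 2050–1000 Ma: Orosirian (2050–1800), Statherian (1800–1600), Calymmian (1600–1400), Ectasian (1400–1200), Stenian (1200–1000).

1050 million years; Orosirian, Statherian, Calymmian, Ectasian, Stenian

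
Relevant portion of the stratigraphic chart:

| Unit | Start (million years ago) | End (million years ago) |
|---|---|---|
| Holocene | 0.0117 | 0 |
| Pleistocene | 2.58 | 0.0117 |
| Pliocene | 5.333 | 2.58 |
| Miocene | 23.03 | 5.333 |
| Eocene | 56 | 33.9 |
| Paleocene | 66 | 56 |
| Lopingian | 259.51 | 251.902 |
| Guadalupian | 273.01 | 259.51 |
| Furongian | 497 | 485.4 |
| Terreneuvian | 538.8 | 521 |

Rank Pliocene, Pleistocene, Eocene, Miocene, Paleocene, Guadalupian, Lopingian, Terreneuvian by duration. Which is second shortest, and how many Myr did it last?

Durations: Pliocene 2.753; Pleistocene 2.5683; Eocene 22.1; Miocene 17.697; Paleocene 10; Guadalupian 13.5; Lopingian 7.608; Terreneuvian 17.8 Myr.
Sorted shortest-first: Pleistocene (2.5683), Pliocene (2.753), Lopingian (7.608), Paleocene (10), Guadalupian (13.5), Miocene (17.697), Terreneuvian (17.8), Eocene (22.1).
The second shortest is Pliocene at 2.753 Myr.

Pliocene, 2.753 million years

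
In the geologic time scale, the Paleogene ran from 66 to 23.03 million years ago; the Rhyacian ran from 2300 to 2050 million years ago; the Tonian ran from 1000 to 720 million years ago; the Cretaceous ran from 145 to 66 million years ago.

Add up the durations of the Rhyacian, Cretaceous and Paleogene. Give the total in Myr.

Duration is start − end for each: (2300 − 2050) + (145 − 66) + (66 − 23.03).
That is 250 + 79 + 42.97, which totals 371.97 million years.

371.97 million years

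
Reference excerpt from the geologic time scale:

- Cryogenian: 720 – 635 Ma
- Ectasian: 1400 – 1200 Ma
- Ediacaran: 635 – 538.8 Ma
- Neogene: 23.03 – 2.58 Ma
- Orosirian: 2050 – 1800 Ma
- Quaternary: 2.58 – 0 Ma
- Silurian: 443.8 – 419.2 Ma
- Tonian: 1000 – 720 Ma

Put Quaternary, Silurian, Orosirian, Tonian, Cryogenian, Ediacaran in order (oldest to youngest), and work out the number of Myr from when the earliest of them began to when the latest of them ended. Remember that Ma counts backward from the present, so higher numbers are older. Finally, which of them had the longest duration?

Start ages (Ma): Orosirian 2050, Tonian 1000, Cryogenian 720, Ediacaran 635, Silurian 443.8, Quaternary 2.58.
Ordered oldest to youngest: Orosirian, Tonian, Cryogenian, Ediacaran, Silurian, Quaternary.
Span = 2050 − 0 = 2050 Myr.
Durations: Tonian 280, Ediacaran 96.2, Silurian 24.6, Orosirian 250, Quaternary 2.58, Cryogenian 85 → longest is Tonian (280 Myr).

Orosirian, Tonian, Cryogenian, Ediacaran, Silurian, Quaternary; total span 2050 Myr; longest is Tonian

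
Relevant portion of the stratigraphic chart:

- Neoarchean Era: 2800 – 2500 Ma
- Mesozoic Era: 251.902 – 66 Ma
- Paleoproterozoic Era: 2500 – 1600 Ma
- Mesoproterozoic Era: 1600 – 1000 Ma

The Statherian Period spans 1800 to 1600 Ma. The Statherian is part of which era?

The Statherian (1800–1600 Ma) lies entirely within 2500–1600 Ma, the Paleoproterozoic Era.

Paleoproterozoic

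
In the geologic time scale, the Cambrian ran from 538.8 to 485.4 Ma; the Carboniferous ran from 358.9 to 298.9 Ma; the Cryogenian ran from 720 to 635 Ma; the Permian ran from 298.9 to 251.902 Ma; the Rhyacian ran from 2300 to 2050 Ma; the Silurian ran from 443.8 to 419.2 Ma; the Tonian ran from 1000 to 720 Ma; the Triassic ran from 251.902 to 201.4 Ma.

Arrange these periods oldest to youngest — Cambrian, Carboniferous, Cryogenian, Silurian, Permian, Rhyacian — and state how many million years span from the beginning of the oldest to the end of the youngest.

Rhyacian → Cryogenian → Cambrian → Silurian → Carboniferous → Permian; total span 2048.098 Myr

From the excerpt: Cambrian 538.8–485.4; Carboniferous 358.9–298.9; Cryogenian 720–635; Silurian 443.8–419.2; Permian 298.9–251.902; Rhyacian 2300–2050 (Ma).
Larger Ma is earlier, so the oldest is Rhyacian and the youngest is Permian; oldest to youngest: Rhyacian, Cryogenian, Cambrian, Silurian, Carboniferous, Permian.
Oldest start 2300 minus youngest end 251.902 gives 2048.098 Myr overall.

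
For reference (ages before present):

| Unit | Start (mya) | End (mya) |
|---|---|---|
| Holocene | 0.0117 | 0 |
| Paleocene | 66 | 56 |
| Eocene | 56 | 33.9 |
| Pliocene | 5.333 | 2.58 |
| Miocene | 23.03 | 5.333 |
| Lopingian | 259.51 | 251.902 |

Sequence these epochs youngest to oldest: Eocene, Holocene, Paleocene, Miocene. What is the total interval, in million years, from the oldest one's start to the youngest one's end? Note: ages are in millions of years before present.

From the excerpt: Eocene 56–33.9; Holocene 0.0117–0; Paleocene 66–56; Miocene 23.03–5.333 (Ma).
Larger Ma is earlier, so the oldest is Paleocene and the youngest is Holocene; youngest to oldest: Holocene, Miocene, Eocene, Paleocene.
Oldest start 66 minus youngest end 0 gives 66 Myr overall.

Holocene → Miocene → Eocene → Paleocene; total span 66 Myr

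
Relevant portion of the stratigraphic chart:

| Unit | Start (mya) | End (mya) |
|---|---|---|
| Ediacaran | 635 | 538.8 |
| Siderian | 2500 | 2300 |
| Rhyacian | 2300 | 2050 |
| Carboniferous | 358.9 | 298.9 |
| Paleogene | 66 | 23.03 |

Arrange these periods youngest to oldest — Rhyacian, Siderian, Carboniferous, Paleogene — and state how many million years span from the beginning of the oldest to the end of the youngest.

Paleogene, Carboniferous, Rhyacian, Siderian; total span 2476.97 Myr

Start ages (Ma): Siderian 2500, Rhyacian 2300, Carboniferous 358.9, Paleogene 66.
Ordered youngest to oldest: Paleogene, Carboniferous, Rhyacian, Siderian.
Span = 2500 − 23.03 = 2476.97 Myr.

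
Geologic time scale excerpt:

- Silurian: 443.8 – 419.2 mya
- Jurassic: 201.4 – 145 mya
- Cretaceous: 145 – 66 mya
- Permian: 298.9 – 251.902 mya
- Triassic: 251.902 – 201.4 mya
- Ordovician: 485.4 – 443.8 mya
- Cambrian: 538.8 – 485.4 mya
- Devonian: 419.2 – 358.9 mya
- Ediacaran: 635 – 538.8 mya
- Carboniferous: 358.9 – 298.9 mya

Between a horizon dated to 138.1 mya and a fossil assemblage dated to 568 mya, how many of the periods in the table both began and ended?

8

568 Ma sits inside the Ediacaran (635–538.8) and 138.1 Ma inside the Cretaceous (145–66); neither of those is wholly between the two dates.
The listed periods lying completely between them are Cambrian, Ordovician, Silurian, Devonian, Carboniferous, Permian, Triassic, Jurassic — 8 in all.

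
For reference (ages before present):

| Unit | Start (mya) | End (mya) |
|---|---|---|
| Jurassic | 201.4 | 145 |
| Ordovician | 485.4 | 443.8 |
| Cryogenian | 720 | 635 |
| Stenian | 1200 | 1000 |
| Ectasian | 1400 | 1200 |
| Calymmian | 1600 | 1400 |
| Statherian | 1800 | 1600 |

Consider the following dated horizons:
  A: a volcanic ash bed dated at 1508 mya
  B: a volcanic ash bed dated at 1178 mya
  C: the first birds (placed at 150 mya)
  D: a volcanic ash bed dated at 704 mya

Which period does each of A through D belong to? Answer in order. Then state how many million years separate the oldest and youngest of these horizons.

A — Calymmian; B — Stenian; C — Jurassic; D — Cryogenian; span 1358 million years

Match each age against the start–end ranges in the excerpt: A = 1508 Ma → Calymmian (1600–1400); B = 1178 Ma → Stenian (1200–1000); C = 150 Ma → Jurassic (201.4–145); D = 704 Ma → Cryogenian (720–635).
The largest age is 1508 Ma and the smallest is 150 Ma; their difference is 1358 Myr.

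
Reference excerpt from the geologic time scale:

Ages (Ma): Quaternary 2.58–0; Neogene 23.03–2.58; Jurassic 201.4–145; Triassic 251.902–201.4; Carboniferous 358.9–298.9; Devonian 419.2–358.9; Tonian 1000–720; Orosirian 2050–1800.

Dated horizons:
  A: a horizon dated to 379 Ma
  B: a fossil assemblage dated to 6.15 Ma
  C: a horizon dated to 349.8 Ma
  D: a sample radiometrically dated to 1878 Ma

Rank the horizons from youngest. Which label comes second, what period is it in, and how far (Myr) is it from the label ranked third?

Smaller Ma means younger, so youngest first: B 6.15 < C 349.8 < A 379 < D 1878.
Counting 2 along gives C (349.8 Ma); the excerpt puts that inside the Carboniferous, 358.9–298.9 Ma.
Next in line is A (379 Ma), and 379 − 349.8 = 29.2 Myr.

C, in the Carboniferous; 29.2 million years to A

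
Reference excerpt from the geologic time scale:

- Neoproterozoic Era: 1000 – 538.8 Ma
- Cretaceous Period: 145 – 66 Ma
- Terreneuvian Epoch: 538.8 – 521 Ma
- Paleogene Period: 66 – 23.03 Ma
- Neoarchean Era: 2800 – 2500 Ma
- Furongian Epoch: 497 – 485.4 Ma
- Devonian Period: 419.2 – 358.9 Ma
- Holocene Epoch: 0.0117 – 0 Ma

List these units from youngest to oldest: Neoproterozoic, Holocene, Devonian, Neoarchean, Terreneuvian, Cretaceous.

Holocene, then Cretaceous, then Devonian, then Terreneuvian, then Neoproterozoic, then Neoarchean

The oldest of these is Neoarchean (starts 2800 Ma) and the youngest is Holocene (ends 0 Ma).
In between, by decreasing start age: Neoproterozoic (1000), Terreneuvian (538.8), Devonian (419.2), Cretaceous (145).
Listing youngest first means reversing that sequence.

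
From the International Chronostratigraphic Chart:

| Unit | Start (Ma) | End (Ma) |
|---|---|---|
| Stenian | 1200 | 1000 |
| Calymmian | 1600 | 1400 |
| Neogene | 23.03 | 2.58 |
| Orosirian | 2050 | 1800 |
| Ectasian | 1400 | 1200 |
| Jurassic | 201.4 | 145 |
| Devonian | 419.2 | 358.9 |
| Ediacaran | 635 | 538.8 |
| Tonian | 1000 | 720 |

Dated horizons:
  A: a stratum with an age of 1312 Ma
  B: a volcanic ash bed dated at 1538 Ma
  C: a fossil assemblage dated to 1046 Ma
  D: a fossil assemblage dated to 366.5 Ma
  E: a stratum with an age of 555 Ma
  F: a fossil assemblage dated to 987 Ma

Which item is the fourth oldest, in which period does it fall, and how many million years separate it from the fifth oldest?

Larger Ma means older, so oldest first: B 1538 > A 1312 > C 1046 > F 987 > E 555 > D 366.5.
Counting 4 along gives F (987 Ma); the excerpt puts that inside the Tonian, 1000–720 Ma.
Next in line is E (555 Ma), and 987 − 555 = 432 Myr.

F, in the Tonian; 432 million years to E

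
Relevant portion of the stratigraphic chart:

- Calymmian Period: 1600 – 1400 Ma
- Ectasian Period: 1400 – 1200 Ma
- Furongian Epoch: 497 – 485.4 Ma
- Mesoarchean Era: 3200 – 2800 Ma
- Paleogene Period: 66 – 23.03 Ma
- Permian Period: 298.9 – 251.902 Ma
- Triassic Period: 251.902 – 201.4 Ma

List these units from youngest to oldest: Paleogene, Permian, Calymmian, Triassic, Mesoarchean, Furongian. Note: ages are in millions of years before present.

Read off each span (Ma): Paleogene 66–23.03; Permian 298.9–251.902; Calymmian 1600–1400; Triassic 251.902–201.4; Mesoarchean 3200–2800; Furongian 497–485.4.
Larger Ma is older, so oldest→youngest is Mesoarchean, Calymmian, Furongian, Permian, Triassic, Paleogene; reverse it for youngest→oldest.

Paleogene, Triassic, Permian, Furongian, Calymmian, Mesoarchean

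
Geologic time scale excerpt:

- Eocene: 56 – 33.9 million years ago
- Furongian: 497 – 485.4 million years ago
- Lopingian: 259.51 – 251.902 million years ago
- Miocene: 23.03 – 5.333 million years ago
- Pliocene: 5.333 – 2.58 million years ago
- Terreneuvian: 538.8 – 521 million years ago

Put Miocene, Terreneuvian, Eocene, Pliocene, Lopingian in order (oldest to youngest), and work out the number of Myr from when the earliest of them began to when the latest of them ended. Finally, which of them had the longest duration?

From the excerpt: Miocene 23.03–5.333; Terreneuvian 538.8–521; Eocene 56–33.9; Pliocene 5.333–2.58; Lopingian 259.51–251.902 (Ma).
Larger Ma is earlier, so the oldest is Terreneuvian and the youngest is Pliocene; oldest to youngest: Terreneuvian, Lopingian, Eocene, Miocene, Pliocene.
Oldest start 538.8 minus youngest end 2.58 gives 536.22 Myr overall.
Individual lengths (start − end): Pliocene 2.753; Miocene 17.697; Eocene 22.1; Lopingian 7.608; Terreneuvian 17.8. The largest is Eocene at 22.1 Myr.

Terreneuvian, Lopingian, Eocene, Miocene, Pliocene; total span 536.22 Myr; longest is Eocene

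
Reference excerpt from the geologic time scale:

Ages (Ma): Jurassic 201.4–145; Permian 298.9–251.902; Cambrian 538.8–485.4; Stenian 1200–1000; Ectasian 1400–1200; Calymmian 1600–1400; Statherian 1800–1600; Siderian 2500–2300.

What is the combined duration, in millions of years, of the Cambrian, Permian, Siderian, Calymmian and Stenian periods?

700.398 million years

Duration is start − end for each: (538.8 − 485.4) + (298.9 − 251.902) + (2500 − 2300) + (1600 − 1400) + (1200 − 1000).
That is 53.4 + 46.998 + 200 + 200 + 200, which totals 700.398 million years.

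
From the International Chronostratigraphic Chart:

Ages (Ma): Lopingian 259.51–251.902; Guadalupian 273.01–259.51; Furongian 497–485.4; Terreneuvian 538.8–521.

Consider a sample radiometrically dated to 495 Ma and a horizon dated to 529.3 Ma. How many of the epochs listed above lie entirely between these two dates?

The older date is 529.3 Ma and the younger is 495 Ma.
No epoch both begins after 529.3 Ma and ends before 495 Ma, so the count is 0.

0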